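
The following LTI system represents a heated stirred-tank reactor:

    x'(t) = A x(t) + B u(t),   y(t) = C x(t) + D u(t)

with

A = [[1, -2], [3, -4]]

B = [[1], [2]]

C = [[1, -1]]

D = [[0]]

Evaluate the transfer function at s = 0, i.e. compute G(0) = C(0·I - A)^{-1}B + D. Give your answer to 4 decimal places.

G(0) = C(-A)^{-1}B + D = -C A^{-1} B + D.
det A = 2, so A^{-1} = (1/2)·adj(A) = [[-2, 1], [-3/2, 1/2]]
A^{-1} B = [0, -1/2]^T
C A^{-1} B = 1/2
G(0) = D - C A^{-1} B = 0 - (1/2) = -1/2 ≈ -0.5000

-0.5000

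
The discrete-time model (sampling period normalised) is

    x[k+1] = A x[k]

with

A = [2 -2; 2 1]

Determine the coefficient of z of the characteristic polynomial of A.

-3

For a 2×2 matrix, det(zI - A) = z^2 - (tr A)z + det A.
tr A = 3, det A = 6.
So p(z) = z^2 - 3z + 6.
The coefficient of z is -3.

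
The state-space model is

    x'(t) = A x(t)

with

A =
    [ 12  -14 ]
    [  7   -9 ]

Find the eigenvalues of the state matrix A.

det(sI - A) = s^2 - (tr A)s + det A, with tr A = 12 + (-9) = 3 and det A = 12·(-9) - (-14)·7 = -108 - (-98) = -10.
So p(s) = det(sI - A) = s^2 - 3s - 10.
Factor s^2 - 3s - 10: two numbers with sum 3 and product -10 are 5 and -2, so s^2 - 3s - 10 = (s - 5)(s + 2).
Hence p(s) = (s - 5) (s + 2), with roots -2, 5.
At least one eigenvalue has non-negative real part, so the system is not asymptotically stable.

-2, 5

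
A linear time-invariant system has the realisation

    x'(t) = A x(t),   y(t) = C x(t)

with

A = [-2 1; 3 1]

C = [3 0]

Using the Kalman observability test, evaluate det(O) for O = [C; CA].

9

CA = [[-6, 3]]
Observability matrix O = [C; CA] = [[3, 0], [-6, 3]]
det(O) = 3·3 - 0·(-6) = 9 - 0 = 9
Since det(O) ≠ 0, rank(O) = 2 and the system is completely observable.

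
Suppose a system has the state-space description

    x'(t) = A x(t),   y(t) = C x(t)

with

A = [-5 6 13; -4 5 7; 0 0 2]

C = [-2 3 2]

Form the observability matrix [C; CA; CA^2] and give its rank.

2

CA = [[-2, 3, -1]]
CA^2 = [[-2, 3, -7]]
Observability matrix O = [C; CA; CA^2] = [[-2, 3, 2], [-2, 3, -1], [-2, 3, -7]]
The columns c1, c2, c3 of O are linearly dependent: 3·c1 + 2·c2 = 0 (check each entry), so rank(O) ≤ 2.
The 2×2 minor from rows 1, 2, columns 1, 3 is (-2)·(-1) - 2·(-2) = 2 - (-4) = 6 ≠ 0, so rank(O) = 2.
rank(O) = 2 < n = 3, so the pair (A, C) is not completely observable.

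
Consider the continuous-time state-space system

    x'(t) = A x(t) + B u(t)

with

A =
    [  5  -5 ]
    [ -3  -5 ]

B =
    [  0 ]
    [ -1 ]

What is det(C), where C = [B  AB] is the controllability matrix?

5

AB = [[5], [5]]
Controllability matrix C = [B  AB] = [[0, 5], [-1, 5]]
det(C) = 0·5 - 5·(-1) = 0 - (-5) = 5
Since det(C) ≠ 0, rank(C) = 2 and the system is completely controllable.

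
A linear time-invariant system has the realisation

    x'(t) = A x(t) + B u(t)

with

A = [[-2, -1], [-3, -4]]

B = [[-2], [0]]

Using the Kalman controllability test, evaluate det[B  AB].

AB = [[4], [6]]
Controllability matrix C = [B  AB] = [[-2, 4], [0, 6]]
det(C) = (-2)·6 - 4·0 = -12 - 0 = -12
Since det(C) ≠ 0, rank(C) = 2 and the system is completely controllable.

-12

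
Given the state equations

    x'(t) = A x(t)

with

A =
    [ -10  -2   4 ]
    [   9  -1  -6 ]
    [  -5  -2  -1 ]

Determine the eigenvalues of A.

det(sI - A) = s^3 - (tr A)s^2 + (M11 + M22 + M33)s - det A, where Mii is the 2×2 principal minor of A obtained by deleting row i and column i.
tr A = (-10) + (-1) + (-1) = -12; M11 = (-1)·(-1) - (-6)·(-2) = 1 - 12 = -11; M22 = (-10)·(-1) - 4·(-5) = 10 - (-20) = 30; M33 = (-10)·(-1) - (-2)·9 = 10 - (-18) = 28; sum of minors = 47.
det A = (-10)·((-1)·(-1) - (-6)·(-2)) - (-2)·(9·(-1) - (-6)·(-5)) + 4·(9·(-2) - (-1)·(-5)) = (-10)·(-11) - (-2)·(-39) + 4·(-23) = -60.
So p(s) = det(sI - A) = s^3 + 12s^2 + 47s + 60.
Rational-root test: any integer root divides 60. Testing small divisors, s = -3 works: p(-3) = -27 + 108 + (-141) + 60 = 0, so (s + 3) is a factor.
Dividing, p(s) = (s + 3)(s^2 + 9s + 20).
Factor s^2 + 9s + 20: two numbers with sum -9 and product 20 are -4 and -5, so s^2 + 9s + 20 = (s + 4)(s + 5).
Hence p(s) = (s + 3) (s + 4) (s + 5), with roots -5, -4, -3.
All eigenvalues have negative real part, so the system is asymptotically stable.

-5, -4, -3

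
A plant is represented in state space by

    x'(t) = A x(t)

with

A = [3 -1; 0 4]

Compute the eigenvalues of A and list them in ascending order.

3, 4

det(sI - A) = s^2 - (tr A)s + det A, with tr A = 3 + 4 = 7 and det A = 3·4 - (-1)·0 = 12 - 0 = 12.
So p(s) = det(sI - A) = s^2 - 7s + 12.
Factor s^2 - 7s + 12: two numbers with sum 7 and product 12 are 4 and 3, so s^2 - 7s + 12 = (s - 4)(s - 3).
Hence p(s) = (s - 4) (s - 3), with roots 3, 4.
At least one eigenvalue has non-negative real part, so the system is not asymptotically stable.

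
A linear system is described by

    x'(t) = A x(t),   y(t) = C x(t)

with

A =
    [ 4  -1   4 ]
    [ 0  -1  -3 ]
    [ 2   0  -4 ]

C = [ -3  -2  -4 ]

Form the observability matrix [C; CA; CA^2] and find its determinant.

CA = [[-20, 5, 10]]
CA^2 = [[-60, 15, -135]]
Observability matrix O = [C; CA; CA^2] = [[-3, -2, -4], [-20, 5, 10], [-60, 15, -135]]
Expanding along the first row, det(O) = (-3)·(5·(-135) - 10·15) - (-2)·((-20)·(-135) - 10·(-60)) + (-4)·((-20)·15 - 5·(-60)) = (-3)·(-825) - (-2)·3300 + (-4)·0 = 9075
Since det(O) ≠ 0, rank(O) = 3 and the system is completely observable.

9075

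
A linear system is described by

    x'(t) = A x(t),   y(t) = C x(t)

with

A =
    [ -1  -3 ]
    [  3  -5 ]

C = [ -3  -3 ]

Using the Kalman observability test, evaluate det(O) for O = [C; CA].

-90

CA = [[-6, 24]]
Observability matrix O = [C; CA] = [[-3, -3], [-6, 24]]
det(O) = (-3)·24 - (-3)·(-6) = -72 - 18 = -90
Since det(O) ≠ 0, rank(O) = 2 and the system is completely observable.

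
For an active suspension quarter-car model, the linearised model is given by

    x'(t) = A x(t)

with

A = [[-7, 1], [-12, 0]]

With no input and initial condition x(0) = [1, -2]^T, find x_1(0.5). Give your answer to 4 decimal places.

-0.3036

det(sI - A) = s^2 - (tr A)s + det A, with tr A = (-7) + 0 = -7 and det A = (-7)·0 - 1·(-12) = 0 - (-12) = 12.
So p(s) = det(sI - A) = s^2 + 7s + 12.
Factor s^2 + 7s + 12: two numbers with sum -7 and product 12 are -3 and -4, so s^2 + 7s + 12 = (s + 3)(s + 4).
Hence p(s) = (s + 3) (s + 4), with roots -4, -3.
The eigenvalues -4, -3 are distinct and real, so A is diagonalisable and x(t) = e^{At} x(0) = V diag(e^{λ_i t}) V^{-1} x(0), where the columns of V are the eigenvectors.
λ = -4: A - (-4)I = [[-3, 1], [-12, 4]]. Row 1 gives (-3)·v1 + 1·v2 = 0, so take v_1 = [1, 3]^T.
λ = -3: A - (-3)I = [[-4, 1], [-12, 3]]. Row 1 gives (-4)·v1 + 1·v2 = 0, so take v_2 = [-1, -4]^T.
V = [v_1 v_2] = [[1, -1], [3, -4]] has det V = -1, so V^{-1} = adj(V)/det V = [[4, -1], [3, -1]].
Modal coordinates z(0) = V^{-1} x(0): 4·1 + (-1)·(-2) = 6; 3·1 + (-1)·(-2) = 5; so z(0) = [6, 5]^T.
x_1(t) = Σ_i (v_i)_1 · z_i(0) · e^{λ_i t} (row 1 of V times the modal terms).
x_1(0.5) = 1·6·e^{-4·0.5} + (-1)·5·e^{-3·0.5} = 6·0.135335 + (-5)·0.223130 = -0.3036.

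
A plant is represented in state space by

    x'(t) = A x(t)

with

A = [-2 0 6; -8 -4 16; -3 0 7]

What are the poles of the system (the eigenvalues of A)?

det(sI - A) = s^3 - (tr A)s^2 + (M11 + M22 + M33)s - det A, where Mii is the 2×2 principal minor of A obtained by deleting row i and column i.
tr A = (-2) + (-4) + 7 = 1; M11 = (-4)·7 - 16·0 = -28 - 0 = -28; M22 = (-2)·7 - 6·(-3) = -14 - (-18) = 4; M33 = (-2)·(-4) - 0·(-8) = 8 - 0 = 8; sum of minors = -16.
det A = (-2)·((-4)·7 - 16·0) - 0·((-8)·7 - 16·(-3)) + 6·((-8)·0 - (-4)·(-3)) = (-2)·(-28) - 0·(-8) + 6·(-12) = -16.
So p(s) = det(sI - A) = s^3 - s^2 - 16s + 16.
Rational-root test: any integer root divides 16. Testing small divisors, s = 1 works: p(1) = 1 + (-1) + (-16) + 16 = 0, so (s - 1) is a factor.
Dividing, p(s) = (s - 1)(s^2 - 16).
Factor s^2 - 16: two numbers with sum 0 and product -16 are 4 and -4, so s^2 - 16 = (s - 4)(s + 4).
Hence p(s) = (s - 4) (s - 1) (s + 4), with roots -4, 1, 4.
At least one eigenvalue has non-negative real part, so the system is not asymptotically stable.

-4, 1, 4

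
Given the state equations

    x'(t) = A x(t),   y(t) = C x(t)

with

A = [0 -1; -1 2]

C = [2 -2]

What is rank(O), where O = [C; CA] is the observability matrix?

2

CA = [[2, -6]]
Observability matrix O = [C; CA] = [[2, -2], [2, -6]]
det(O) = 2·(-6) - (-2)·2 = -12 - (-4) = -8 ≠ 0, so rank(O) = 2.
rank(O) = 2 = n, so the pair (A, C) is completely observable.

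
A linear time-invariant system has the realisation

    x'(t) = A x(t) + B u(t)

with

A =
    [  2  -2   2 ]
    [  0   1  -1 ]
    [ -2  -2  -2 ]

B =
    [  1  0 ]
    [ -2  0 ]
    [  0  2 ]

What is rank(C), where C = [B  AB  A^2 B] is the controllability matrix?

3

AB = [[6, 4], [-2, -2], [2, -4]]
A^2B = [[20, 4], [-4, 2], [-12, 4]]
Controllability matrix C = [B  AB  A^2B] = [[1, 0, 6, 4, 20, 4], [-2, 0, -2, -2, -4, 2], [0, 2, 2, -4, -12, 4]]
Take the 3×3 submatrix of C formed by columns 1, 2, 3: [[1, 0, 6], [-2, 0, -2], [0, 2, 2]]. Its determinant is 1·(0·2 - (-2)·2) - 0·((-2)·2 - (-2)·0) + 6·((-2)·2 - 0·0) = 1·4 - 0·(-4) + 6·(-4) = -20 ≠ 0.
So rank(C) ≥ 3; since C has 3 rows, rank(C) = 3.
rank(C) = 3 = n, so the pair (A, B) is completely controllable.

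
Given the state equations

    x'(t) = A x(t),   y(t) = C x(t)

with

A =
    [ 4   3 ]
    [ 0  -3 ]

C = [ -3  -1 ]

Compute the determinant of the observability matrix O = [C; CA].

CA = [[-12, -6]]
Observability matrix O = [C; CA] = [[-3, -1], [-12, -6]]
det(O) = (-3)·(-6) - (-1)·(-12) = 18 - 12 = 6
Since det(O) ≠ 0, rank(O) = 2 and the system is completely observable.

6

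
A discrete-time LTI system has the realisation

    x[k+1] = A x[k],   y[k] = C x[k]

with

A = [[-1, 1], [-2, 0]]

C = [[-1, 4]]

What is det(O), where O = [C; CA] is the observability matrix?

CA = [[-7, -1]]
Observability matrix O = [C; CA] = [[-1, 4], [-7, -1]]
det(O) = (-1)·(-1) - 4·(-7) = 1 - (-28) = 29
Since det(O) ≠ 0, rank(O) = 2 and the system is completely observable.

29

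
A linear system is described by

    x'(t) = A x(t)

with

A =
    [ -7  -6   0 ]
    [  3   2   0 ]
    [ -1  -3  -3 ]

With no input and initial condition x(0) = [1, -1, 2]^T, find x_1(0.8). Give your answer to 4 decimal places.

0.4493

det(sI - A) = s^3 - (tr A)s^2 + (M11 + M22 + M33)s - det A, where Mii is the 2×2 principal minor of A obtained by deleting row i and column i.
tr A = (-7) + 2 + (-3) = -8; M11 = 2·(-3) - 0·(-3) = -6 - 0 = -6; M22 = (-7)·(-3) - 0·(-1) = 21 - 0 = 21; M33 = (-7)·2 - (-6)·3 = -14 - (-18) = 4; sum of minors = 19.
det A = (-7)·(2·(-3) - 0·(-3)) - (-6)·(3·(-3) - 0·(-1)) + 0·(3·(-3) - 2·(-1)) = (-7)·(-6) - (-6)·(-9) + 0·(-7) = -12.
So p(s) = det(sI - A) = s^3 + 8s^2 + 19s + 12.
Rational-root test: any integer root divides 12. Testing small divisors, s = -1 works: p(-1) = -1 + 8 + (-19) + 12 = 0, so (s + 1) is a factor.
Dividing, p(s) = (s + 1)(s^2 + 7s + 12).
Factor s^2 + 7s + 12: two numbers with sum -7 and product 12 are -3 and -4, so s^2 + 7s + 12 = (s + 3)(s + 4).
Hence p(s) = (s + 1) (s + 3) (s + 4), with roots -4, -3, -1.
The eigenvalues -4, -3, -1 are distinct and real, so A is diagonalisable and x(t) = e^{At} x(0) = V diag(e^{λ_i t}) V^{-1} x(0), where the columns of V are the eigenvectors.
λ = -4: A - (-4)I = [[-3, -6, 0], [3, 6, 0], [-1, -3, 1]]. v must be orthogonal to every row; (row 1) × (row 3) = [-6, 3, 3], so take v_1 = [2, -1, -1]^T.
λ = -3: A - (-3)I = [[-4, -6, 0], [3, 5, 0], [-1, -3, 0]]. v must be orthogonal to every row; (row 1) × (row 2) = [0, 0, -2], so take v_2 = [0, 0, 1]^T.
λ = -1: A - (-1)I = [[-6, -6, 0], [3, 3, 0], [-1, -3, -2]]. v must be orthogonal to every row; (row 1) × (row 3) = [12, -12, 12], so take v_3 = [-1, 1, -1]^T.
V = [v_1 v_2 v_3] = [[2, 0, -1], [-1, 0, 1], [-1, 1, -1]] has det V = -1, so V^{-1} = adj(V)/det V = [[1, 1, 0], [2, 3, 1], [1, 2, 0]].
Modal coordinates z(0) = V^{-1} x(0): 1·1 + 1·(-1) + 0·2 = 0; 2·1 + 3·(-1) + 1·2 = 1; 1·1 + 2·(-1) + 0·2 = -1; so z(0) = [0, 1, -1]^T.
x_1(t) = Σ_i (v_i)_1 · z_i(0) · e^{λ_i t} (row 1 of V times the modal terms).
x_1(0.8) = 2·0·e^{-4·0.8} + 0·1·e^{-3·0.8} + (-1)·(-1)·e^{-1·0.8} = 0·0.040762 + 0·0.090718 + 1·0.449329 = 0.4493.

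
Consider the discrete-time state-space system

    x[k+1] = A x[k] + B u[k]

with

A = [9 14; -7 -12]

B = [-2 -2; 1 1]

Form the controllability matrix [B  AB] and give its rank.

AB = [[-4, -4], [2, 2]]
Controllability matrix C = [B  AB] = [[-2, -2, -4, -4], [1, 1, 2, 2]]
Every column of C is a scalar multiple of column 1 = [-2, 1] (multipliers 1, 1, 2, 2), so the columns span a one-dimensional space.
C ≠ 0, hence rank(C) = 1.
rank(C) = 1 < n = 2, so the pair (A, B) is not completely controllable.

1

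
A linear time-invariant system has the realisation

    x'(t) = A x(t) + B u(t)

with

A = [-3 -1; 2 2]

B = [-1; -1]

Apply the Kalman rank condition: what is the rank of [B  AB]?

2

AB = [[4], [-4]]
Controllability matrix C = [B  AB] = [[-1, 4], [-1, -4]]
det(C) = (-1)·(-4) - 4·(-1) = 4 - (-4) = 8 ≠ 0, so rank(C) = 2.
rank(C) = 2 = n, so the pair (A, B) is completely controllable.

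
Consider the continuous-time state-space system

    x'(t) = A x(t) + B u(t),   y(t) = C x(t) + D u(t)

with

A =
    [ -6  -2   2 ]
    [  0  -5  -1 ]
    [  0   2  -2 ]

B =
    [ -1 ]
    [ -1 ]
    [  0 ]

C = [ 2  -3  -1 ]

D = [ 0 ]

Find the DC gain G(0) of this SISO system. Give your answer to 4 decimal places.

0.3333

G(0) = C(-A)^{-1}B + D = -C A^{-1} B + D.
det A = -72, so A^{-1} = (1/-72)·adj(A) = [[-1/6, 0, -1/6], [0, -1/6, 1/12], [0, -1/6, -5/12]]
A^{-1} B = [1/6, 1/6, 1/6]^T
C A^{-1} B = -1/3
G(0) = D - C A^{-1} B = 0 - (-1/3) = 1/3 ≈ 0.3333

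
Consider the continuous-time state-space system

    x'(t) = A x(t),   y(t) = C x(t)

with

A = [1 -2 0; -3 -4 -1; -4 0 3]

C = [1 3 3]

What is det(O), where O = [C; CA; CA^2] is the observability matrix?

CA = [[-20, -14, 6]]
CA^2 = [[-2, 96, 32]]
Observability matrix O = [C; CA; CA^2] = [[1, 3, 3], [-20, -14, 6], [-2, 96, 32]]
Expanding along the first row, det(O) = 1·((-14)·32 - 6·96) - 3·((-20)·32 - 6·(-2)) + 3·((-20)·96 - (-14)·(-2)) = 1·(-1024) - 3·(-628) + 3·(-1948) = -4984
Since det(O) ≠ 0, rank(O) = 3 and the system is completely observable.

-4984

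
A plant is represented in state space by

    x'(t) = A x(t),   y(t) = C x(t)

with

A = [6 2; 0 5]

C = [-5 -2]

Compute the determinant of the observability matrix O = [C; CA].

40

CA = [[-30, -20]]
Observability matrix O = [C; CA] = [[-5, -2], [-30, -20]]
det(O) = (-5)·(-20) - (-2)·(-30) = 100 - 60 = 40
Since det(O) ≠ 0, rank(O) = 2 and the system is completely observable.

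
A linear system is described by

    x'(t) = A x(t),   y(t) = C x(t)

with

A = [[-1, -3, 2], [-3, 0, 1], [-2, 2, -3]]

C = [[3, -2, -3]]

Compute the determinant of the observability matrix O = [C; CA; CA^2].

CA = [[9, -15, 13]]
CA^2 = [[10, -1, -36]]
Observability matrix O = [C; CA; CA^2] = [[3, -2, -3], [9, -15, 13], [10, -1, -36]]
Expanding along the first row, det(O) = 3·((-15)·(-36) - 13·(-1)) - (-2)·(9·(-36) - 13·10) + (-3)·(9·(-1) - (-15)·10) = 3·553 - (-2)·(-454) + (-3)·141 = 328
Since det(O) ≠ 0, rank(O) = 3 and the system is completely observable.

328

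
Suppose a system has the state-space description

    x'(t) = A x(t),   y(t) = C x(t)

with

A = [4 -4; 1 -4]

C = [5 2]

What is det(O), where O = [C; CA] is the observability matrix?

CA = [[22, -28]]
Observability matrix O = [C; CA] = [[5, 2], [22, -28]]
det(O) = 5·(-28) - 2·22 = -140 - 44 = -184
Since det(O) ≠ 0, rank(O) = 2 and the system is completely observable.

-184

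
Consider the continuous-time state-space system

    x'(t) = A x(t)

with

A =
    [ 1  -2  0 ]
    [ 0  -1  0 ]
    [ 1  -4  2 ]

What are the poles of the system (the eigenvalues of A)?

-1, 1, 2

det(sI - A) = s^3 - (tr A)s^2 + (M11 + M22 + M33)s - det A, where Mii is the 2×2 principal minor of A obtained by deleting row i and column i.
tr A = 1 + (-1) + 2 = 2; M11 = (-1)·2 - 0·(-4) = -2 - 0 = -2; M22 = 1·2 - 0·1 = 2 - 0 = 2; M33 = 1·(-1) - (-2)·0 = -1 - 0 = -1; sum of minors = -1.
det A = 1·((-1)·2 - 0·(-4)) - (-2)·(0·2 - 0·1) + 0·(0·(-4) - (-1)·1) = 1·(-2) - (-2)·0 + 0·1 = -2.
So p(s) = det(sI - A) = s^3 - 2s^2 - s + 2.
Rational-root test: any integer root divides 2. Testing small divisors, s = -1 works: p(-1) = -1 + (-2) + 1 + 2 = 0, so (s + 1) is a factor.
Dividing, p(s) = (s + 1)(s^2 - 3s + 2).
Factor s^2 - 3s + 2: two numbers with sum 3 and product 2 are 2 and 1, so s^2 - 3s + 2 = (s - 2)(s - 1).
Hence p(s) = (s - 2) (s - 1) (s + 1), with roots -1, 1, 2.
At least one eigenvalue has non-negative real part, so the system is not asymptotically stable.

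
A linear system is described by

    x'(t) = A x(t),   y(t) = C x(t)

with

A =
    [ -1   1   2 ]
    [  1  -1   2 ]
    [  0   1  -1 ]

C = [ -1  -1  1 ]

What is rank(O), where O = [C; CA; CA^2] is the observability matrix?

CA = [[0, 1, -5]]
CA^2 = [[1, -6, 7]]
Observability matrix O = [C; CA; CA^2] = [[-1, -1, 1], [0, 1, -5], [1, -6, 7]]
det(O) = (-1)·(1·7 - (-5)·(-6)) - (-1)·(0·7 - (-5)·1) + 1·(0·(-6) - 1·1) = (-1)·(-23) - (-1)·5 + 1·(-1) = 27 ≠ 0, so rank(O) = 3.
rank(O) = 3 = n, so the pair (A, C) is completely observable.

3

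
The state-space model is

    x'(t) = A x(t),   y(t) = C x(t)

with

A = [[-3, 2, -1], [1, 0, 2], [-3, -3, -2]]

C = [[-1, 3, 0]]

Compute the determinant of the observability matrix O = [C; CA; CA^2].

CA = [[6, -2, 7]]
CA^2 = [[-41, -9, -24]]
Observability matrix O = [C; CA; CA^2] = [[-1, 3, 0], [6, -2, 7], [-41, -9, -24]]
Expanding along the first row, det(O) = (-1)·((-2)·(-24) - 7·(-9)) - 3·(6·(-24) - 7·(-41)) + 0·(6·(-9) - (-2)·(-41)) = (-1)·111 - 3·143 + 0·(-136) = -540
Since det(O) ≠ 0, rank(O) = 3 and the system is completely observable.

-540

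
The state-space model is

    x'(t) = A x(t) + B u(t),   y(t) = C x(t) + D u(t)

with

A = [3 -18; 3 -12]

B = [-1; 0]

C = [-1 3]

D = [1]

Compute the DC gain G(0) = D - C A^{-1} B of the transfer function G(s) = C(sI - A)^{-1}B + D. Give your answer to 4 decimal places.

1.1667

G(0) = C(-A)^{-1}B + D = -C A^{-1} B + D.
det A = 18, so A^{-1} = (1/18)·adj(A) = [[-2/3, 1], [-1/6, 1/6]]
A^{-1} B = [2/3, 1/6]^T
C A^{-1} B = -1/6
G(0) = D - C A^{-1} B = 1 - (-1/6) = 7/6 ≈ 1.1667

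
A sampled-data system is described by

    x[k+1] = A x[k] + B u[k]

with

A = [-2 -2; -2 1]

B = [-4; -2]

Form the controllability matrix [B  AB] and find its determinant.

AB = [[12], [6]]
Controllability matrix C = [B  AB] = [[-4, 12], [-2, 6]]
det(C) = (-4)·6 - 12·(-2) = -24 - (-24) = 0
Since det(C) = 0, rank(C) < 2 and the system is not completely controllable.

0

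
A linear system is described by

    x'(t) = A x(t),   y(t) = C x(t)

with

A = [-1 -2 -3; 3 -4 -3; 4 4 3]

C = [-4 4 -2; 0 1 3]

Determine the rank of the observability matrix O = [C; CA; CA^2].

3

CA = [[8, -16, -6], [15, 8, 6]]
CA^2 = [[-80, 24, 6], [33, -38, -51]]
Observability matrix O = [C; CA; CA^2] = [[-4, 4, -2], [0, 1, 3], [8, -16, -6], [15, 8, 6], [-80, 24, 6], [33, -38, -51]]
Take the 3×3 submatrix of O formed by rows 1, 2, 3: [[-4, 4, -2], [0, 1, 3], [8, -16, -6]]. Its determinant is (-4)·(1·(-6) - 3·(-16)) - 4·(0·(-6) - 3·8) + (-2)·(0·(-16) - 1·8) = (-4)·42 - 4·(-24) + (-2)·(-8) = -56 ≠ 0.
So rank(O) ≥ 3; since O has 3 columns, rank(O) = 3.
rank(O) = 3 = n, so the pair (A, C) is completely observable.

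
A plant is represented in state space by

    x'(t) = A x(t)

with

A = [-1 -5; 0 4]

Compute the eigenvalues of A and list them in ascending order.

det(sI - A) = s^2 - (tr A)s + det A, with tr A = (-1) + 4 = 3 and det A = (-1)·4 - (-5)·0 = -4 - 0 = -4.
So p(s) = det(sI - A) = s^2 - 3s - 4.
Factor s^2 - 3s - 4: two numbers with sum 3 and product -4 are 4 and -1, so s^2 - 3s - 4 = (s - 4)(s + 1).
Hence p(s) = (s - 4) (s + 1), with roots -1, 4.
At least one eigenvalue has non-negative real part, so the system is not asymptotically stable.

-1, 4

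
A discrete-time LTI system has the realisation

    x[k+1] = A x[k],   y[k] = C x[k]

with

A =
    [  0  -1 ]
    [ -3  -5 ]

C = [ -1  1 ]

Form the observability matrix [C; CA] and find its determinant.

CA = [[-3, -4]]
Observability matrix O = [C; CA] = [[-1, 1], [-3, -4]]
det(O) = (-1)·(-4) - 1·(-3) = 4 - (-3) = 7
Since det(O) ≠ 0, rank(O) = 2 and the system is completely observable.

7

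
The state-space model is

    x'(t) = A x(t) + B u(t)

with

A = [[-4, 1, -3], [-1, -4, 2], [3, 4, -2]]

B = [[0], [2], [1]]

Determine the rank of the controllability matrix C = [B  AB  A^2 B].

AB = [[-1], [-6], [6]]
A^2B = [[-20], [37], [-39]]
Controllability matrix C = [B  AB  A^2B] = [[0, -1, -20], [2, -6, 37], [1, 6, -39]]
det(C) = 0·((-6)·(-39) - 37·6) - (-1)·(2·(-39) - 37·1) + (-20)·(2·6 - (-6)·1) = 0·12 - (-1)·(-115) + (-20)·18 = -475 ≠ 0, so rank(C) = 3.
rank(C) = 3 = n, so the pair (A, B) is completely controllable.

3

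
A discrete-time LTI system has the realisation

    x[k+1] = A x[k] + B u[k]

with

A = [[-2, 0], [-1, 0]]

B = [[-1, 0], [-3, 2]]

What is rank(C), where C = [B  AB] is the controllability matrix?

2

AB = [[2, 0], [1, 0]]
Controllability matrix C = [B  AB] = [[-1, 0, 2, 0], [-3, 2, 1, 0]]
Take the 2×2 submatrix of C formed by columns 1, 2: [[-1, 0], [-3, 2]]. Its determinant is (-1)·2 - 0·(-3) = -2 - 0 = -2 ≠ 0.
So rank(C) ≥ 2; since C has 2 rows, rank(C) = 2.
rank(C) = 2 = n, so the pair (A, B) is completely controllable.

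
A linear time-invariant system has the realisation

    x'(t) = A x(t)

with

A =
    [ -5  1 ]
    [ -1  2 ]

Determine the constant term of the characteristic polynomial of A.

-9

For a 2×2 matrix, det(sI - A) = s^2 - (tr A)s + det A.
tr A = -3, det A = -9.
So p(s) = s^2 + 3s - 9.
The constant term is -9.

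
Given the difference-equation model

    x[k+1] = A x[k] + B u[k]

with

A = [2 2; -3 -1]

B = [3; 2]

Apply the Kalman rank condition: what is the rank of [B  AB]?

AB = [[10], [-11]]
Controllability matrix C = [B  AB] = [[3, 10], [2, -11]]
det(C) = 3·(-11) - 10·2 = -33 - 20 = -53 ≠ 0, so rank(C) = 2.
rank(C) = 2 = n, so the pair (A, B) is completely controllable.

2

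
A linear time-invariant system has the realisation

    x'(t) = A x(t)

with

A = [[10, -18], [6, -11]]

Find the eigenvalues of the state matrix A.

det(sI - A) = s^2 - (tr A)s + det A, with tr A = 10 + (-11) = -1 and det A = 10·(-11) - (-18)·6 = -110 - (-108) = -2.
So p(s) = det(sI - A) = s^2 + s - 2.
Factor s^2 + s - 2: two numbers with sum -1 and product -2 are 1 and -2, so s^2 + s - 2 = (s - 1)(s + 2).
Hence p(s) = (s - 1) (s + 2), with roots -2, 1.
At least one eigenvalue has non-negative real part, so the system is not asymptotically stable.

-2, 1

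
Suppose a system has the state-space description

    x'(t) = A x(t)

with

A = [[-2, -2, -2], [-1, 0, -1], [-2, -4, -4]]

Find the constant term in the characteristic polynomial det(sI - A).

-4

Expand det(sI - A) for the 3×3 matrix.
p(s) = s^3 + 6s^2 - 2s - 4.
(Check: constant term = det(-A) = (-1)^3 det A = -4; coefficient of s^2 = -tr A = 6.)
The constant term is -4.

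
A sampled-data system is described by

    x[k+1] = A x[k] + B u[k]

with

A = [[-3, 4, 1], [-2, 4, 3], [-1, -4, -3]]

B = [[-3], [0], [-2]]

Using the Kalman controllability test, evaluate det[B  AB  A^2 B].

AB = [[7], [0], [9]]
A^2B = [[-12], [13], [-34]]
Controllability matrix C = [B  AB  A^2B] = [[-3, 7, -12], [0, 0, 13], [-2, 9, -34]]
Expanding along the first row, det(C) = (-3)·(0·(-34) - 13·9) - 7·(0·(-34) - 13·(-2)) + (-12)·(0·9 - 0·(-2)) = (-3)·(-117) - 7·26 + (-12)·0 = 169
Since det(C) ≠ 0, rank(C) = 3 and the system is completely controllable.

169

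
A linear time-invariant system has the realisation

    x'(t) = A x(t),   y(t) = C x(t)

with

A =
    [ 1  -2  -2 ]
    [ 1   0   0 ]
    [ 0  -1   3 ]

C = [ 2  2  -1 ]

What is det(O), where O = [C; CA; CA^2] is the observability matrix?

CA = [[4, -3, -7]]
CA^2 = [[1, -1, -29]]
Observability matrix O = [C; CA; CA^2] = [[2, 2, -1], [4, -3, -7], [1, -1, -29]]
Expanding along the first row, det(O) = 2·((-3)·(-29) - (-7)·(-1)) - 2·(4·(-29) - (-7)·1) + (-1)·(4·(-1) - (-3)·1) = 2·80 - 2·(-109) + (-1)·(-1) = 379
Since det(O) ≠ 0, rank(O) = 3 and the system is completely observable.

379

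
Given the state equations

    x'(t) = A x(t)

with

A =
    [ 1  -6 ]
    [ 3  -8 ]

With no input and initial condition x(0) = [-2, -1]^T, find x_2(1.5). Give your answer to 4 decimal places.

det(sI - A) = s^2 - (tr A)s + det A, with tr A = 1 + (-8) = -7 and det A = 1·(-8) - (-6)·3 = -8 - (-18) = 10.
So p(s) = det(sI - A) = s^2 + 7s + 10.
Factor s^2 + 7s + 10: two numbers with sum -7 and product 10 are -2 and -5, so s^2 + 7s + 10 = (s + 2)(s + 5).
Hence p(s) = (s + 2) (s + 5), with roots -5, -2.
The eigenvalues -5, -2 are distinct and real, so A is diagonalisable and x(t) = e^{At} x(0) = V diag(e^{λ_i t}) V^{-1} x(0), where the columns of V are the eigenvectors.
λ = -5: A - (-5)I = [[6, -6], [3, -3]]. Row 1 gives 6·v1 + (-6)·v2 = 0, so take v_1 = [-1, -1]^T.
λ = -2: A - (-2)I = [[3, -6], [3, -6]]. Row 1 gives 3·v1 + (-6)·v2 = 0, so take v_2 = [-2, -1]^T.
V = [v_1 v_2] = [[-1, -2], [-1, -1]] has det V = -1, so V^{-1} = adj(V)/det V = [[1, -2], [-1, 1]].
Modal coordinates z(0) = V^{-1} x(0): 1·(-2) + (-2)·(-1) = 0; (-1)·(-2) + 1·(-1) = 1; so z(0) = [0, 1]^T.
x_2(t) = Σ_i (v_i)_2 · z_i(0) · e^{λ_i t} (row 2 of V times the modal terms).
x_2(1.5) = (-1)·0·e^{-5·1.5} + (-1)·1·e^{-2·1.5} = 0·0.000553 + (-1)·0.049787 = -0.0498.

-0.0498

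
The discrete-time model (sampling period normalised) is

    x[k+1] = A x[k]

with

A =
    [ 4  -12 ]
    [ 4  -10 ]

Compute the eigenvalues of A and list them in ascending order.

det(zI - A) = z^2 - (tr A)z + det A, with tr A = 4 + (-10) = -6 and det A = 4·(-10) - (-12)·4 = -40 - (-48) = 8.
So p(z) = det(zI - A) = z^2 + 6z + 8.
Factor z^2 + 6z + 8: two numbers with sum -6 and product 8 are -2 and -4, so z^2 + 6z + 8 = (z + 2)(z + 4).
Hence p(z) = (z + 2) (z + 4), with roots -4, -2.

-4, -2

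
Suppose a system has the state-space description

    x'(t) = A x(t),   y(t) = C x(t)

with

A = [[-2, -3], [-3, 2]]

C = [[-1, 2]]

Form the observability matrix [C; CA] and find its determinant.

1

CA = [[-4, 7]]
Observability matrix O = [C; CA] = [[-1, 2], [-4, 7]]
det(O) = (-1)·7 - 2·(-4) = -7 - (-8) = 1
Since det(O) ≠ 0, rank(O) = 2 and the system is completely observable.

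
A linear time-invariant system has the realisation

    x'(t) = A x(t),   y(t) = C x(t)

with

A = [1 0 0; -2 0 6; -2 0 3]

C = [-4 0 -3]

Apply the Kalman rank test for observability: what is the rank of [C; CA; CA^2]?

CA = [[2, 0, -9]]
CA^2 = [[20, 0, -27]]
Observability matrix O = [C; CA; CA^2] = [[-4, 0, -3], [2, 0, -9], [20, 0, -27]]
Column 2 of O is identically zero, so rank(O) ≤ 2.
The 2×2 minor from rows 1, 2, columns 1, 3 is (-4)·(-9) - (-3)·2 = 36 - (-6) = 42 ≠ 0, so rank(O) = 2.
rank(O) = 2 < n = 3, so the pair (A, C) is not completely observable.

2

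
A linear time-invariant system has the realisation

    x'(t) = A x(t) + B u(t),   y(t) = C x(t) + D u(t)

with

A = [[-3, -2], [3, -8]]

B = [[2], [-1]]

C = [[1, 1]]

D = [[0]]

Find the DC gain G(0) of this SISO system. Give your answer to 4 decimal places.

0.7000

G(0) = C(-A)^{-1}B + D = -C A^{-1} B + D.
det A = 30, so A^{-1} = (1/30)·adj(A) = [[-4/15, 1/15], [-1/10, -1/10]]
A^{-1} B = [-3/5, -1/10]^T
C A^{-1} B = -7/10
G(0) = D - C A^{-1} B = 0 - (-7/10) = 7/10 ≈ 0.7000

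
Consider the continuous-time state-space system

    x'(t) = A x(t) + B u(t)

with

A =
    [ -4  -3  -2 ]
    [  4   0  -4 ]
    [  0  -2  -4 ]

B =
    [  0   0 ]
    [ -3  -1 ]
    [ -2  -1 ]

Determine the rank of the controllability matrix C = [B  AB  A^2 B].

AB = [[13, 5], [8, 4], [14, 6]]
A^2B = [[-104, -44], [-4, -4], [-72, -32]]
Controllability matrix C = [B  AB  A^2B] = [[0, 0, 13, 5, -104, -44], [-3, -1, 8, 4, -4, -4], [-2, -1, 14, 6, -72, -32]]
Take the 3×3 submatrix of C formed by columns 1, 2, 3: [[0, 0, 13], [-3, -1, 8], [-2, -1, 14]]. Its determinant is 0·((-1)·14 - 8·(-1)) - 0·((-3)·14 - 8·(-2)) + 13·((-3)·(-1) - (-1)·(-2)) = 0·(-6) - 0·(-26) + 13·1 = 13 ≠ 0.
So rank(C) ≥ 3; since C has 3 rows, rank(C) = 3.
rank(C) = 3 = n, so the pair (A, B) is completely controllable.

3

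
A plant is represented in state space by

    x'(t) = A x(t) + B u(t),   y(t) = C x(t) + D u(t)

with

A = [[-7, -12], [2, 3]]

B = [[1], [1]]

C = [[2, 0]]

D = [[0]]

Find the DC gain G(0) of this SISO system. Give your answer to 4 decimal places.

G(0) = C(-A)^{-1}B + D = -C A^{-1} B + D.
det A = 3, so A^{-1} = (1/3)·adj(A) = [[1, 4], [-2/3, -7/3]]
A^{-1} B = [5, -3]^T
C A^{-1} B = 10
G(0) = D - C A^{-1} B = 0 - (10) = -10

-10.0000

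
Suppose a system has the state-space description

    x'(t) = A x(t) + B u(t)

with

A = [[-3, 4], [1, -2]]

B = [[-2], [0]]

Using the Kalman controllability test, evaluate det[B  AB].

4

AB = [[6], [-2]]
Controllability matrix C = [B  AB] = [[-2, 6], [0, -2]]
det(C) = (-2)·(-2) - 6·0 = 4 - 0 = 4
Since det(C) ≠ 0, rank(C) = 2 and the system is completely controllable.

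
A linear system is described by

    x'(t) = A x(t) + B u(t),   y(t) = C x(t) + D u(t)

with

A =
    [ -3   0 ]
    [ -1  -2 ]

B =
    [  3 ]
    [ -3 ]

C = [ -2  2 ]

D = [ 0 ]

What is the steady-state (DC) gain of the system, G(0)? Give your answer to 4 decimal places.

-6.0000

G(0) = C(-A)^{-1}B + D = -C A^{-1} B + D.
det A = 6, so A^{-1} = (1/6)·adj(A) = [[-1/3, 0], [1/6, -1/2]]
A^{-1} B = [-1, 2]^T
C A^{-1} B = 6
G(0) = D - C A^{-1} B = 0 - (6) = -6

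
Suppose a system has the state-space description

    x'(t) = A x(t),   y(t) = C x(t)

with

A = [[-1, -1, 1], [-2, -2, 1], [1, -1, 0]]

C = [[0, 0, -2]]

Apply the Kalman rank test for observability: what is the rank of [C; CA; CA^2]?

CA = [[-2, 2, 0]]
CA^2 = [[-2, -2, 0]]
Observability matrix O = [C; CA; CA^2] = [[0, 0, -2], [-2, 2, 0], [-2, -2, 0]]
det(O) = 0·(2·0 - 0·(-2)) - 0·((-2)·0 - 0·(-2)) + (-2)·((-2)·(-2) - 2·(-2)) = 0·0 - 0·0 + (-2)·8 = -16 ≠ 0, so rank(O) = 3.
rank(O) = 3 = n, so the pair (A, C) is completely observable.

3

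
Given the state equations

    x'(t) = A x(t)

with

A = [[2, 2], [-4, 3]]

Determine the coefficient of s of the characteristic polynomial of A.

For a 2×2 matrix, det(sI - A) = s^2 - (tr A)s + det A.
tr A = 5, det A = 14.
So p(s) = s^2 - 5s + 14.
The coefficient of s is -5.

-5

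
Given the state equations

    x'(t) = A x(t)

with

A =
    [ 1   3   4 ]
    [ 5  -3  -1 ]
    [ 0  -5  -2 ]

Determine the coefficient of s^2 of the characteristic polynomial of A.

Expand det(sI - A) for the 3×3 matrix.
p(s) = s^3 + 4s^2 - 19s + 69.
(Check: constant term = det(-A) = (-1)^3 det A = 69; coefficient of s^2 = -tr A = 4.)
The coefficient of s^2 is 4.

4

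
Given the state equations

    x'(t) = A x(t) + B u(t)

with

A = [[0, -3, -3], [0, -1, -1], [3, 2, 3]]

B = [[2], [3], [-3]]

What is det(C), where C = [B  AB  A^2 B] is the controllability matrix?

AB = [[0], [0], [3]]
A^2B = [[-9], [-3], [9]]
Controllability matrix C = [B  AB  A^2B] = [[2, 0, -9], [3, 0, -3], [-3, 3, 9]]
Expanding along the first row, det(C) = 2·(0·9 - (-3)·3) - 0·(3·9 - (-3)·(-3)) + (-9)·(3·3 - 0·(-3)) = 2·9 - 0·18 + (-9)·9 = -63
Since det(C) ≠ 0, rank(C) = 3 and the system is completely controllable.

-63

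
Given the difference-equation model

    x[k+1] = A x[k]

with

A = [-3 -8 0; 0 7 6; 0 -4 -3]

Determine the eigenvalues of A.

det(zI - A) = z^3 - (tr A)z^2 + (M11 + M22 + M33)z - det A, where Mii is the 2×2 principal minor of A obtained by deleting row i and column i.
tr A = (-3) + 7 + (-3) = 1; M11 = 7·(-3) - 6·(-4) = -21 - (-24) = 3; M22 = (-3)·(-3) - 0·0 = 9 - 0 = 9; M33 = (-3)·7 - (-8)·0 = -21 - 0 = -21; sum of minors = -9.
det A = (-3)·(7·(-3) - 6·(-4)) - (-8)·(0·(-3) - 6·0) + 0·(0·(-4) - 7·0) = (-3)·3 - (-8)·0 + 0·0 = -9.
So p(z) = det(zI - A) = z^3 - z^2 - 9z + 9.
Rational-root test: any integer root divides 9. Testing small divisors, z = 1 works: p(1) = 1 + (-1) + (-9) + 9 = 0, so (z - 1) is a factor.
Dividing, p(z) = (z - 1)(z^2 - 9).
Factor z^2 - 9: two numbers with sum 0 and product -9 are 3 and -3, so z^2 - 9 = (z - 3)(z + 3).
Hence p(z) = (z - 3) (z - 1) (z + 3), with roots -3, 1, 3.

-3, 1, 3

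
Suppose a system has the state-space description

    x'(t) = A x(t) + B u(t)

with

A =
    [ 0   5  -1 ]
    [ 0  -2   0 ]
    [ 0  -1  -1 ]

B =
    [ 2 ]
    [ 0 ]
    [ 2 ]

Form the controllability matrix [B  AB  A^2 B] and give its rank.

AB = [[-2], [0], [-2]]
A^2B = [[2], [0], [2]]
Controllability matrix C = [B  AB  A^2B] = [[2, -2, 2], [0, 0, 0], [2, -2, 2]]
Every column of C is a scalar multiple of column 1 = [2, 0, 2] (multipliers 1, -1, 1), so the columns span a one-dimensional space.
C ≠ 0, hence rank(C) = 1.
rank(C) = 1 < n = 3, so the pair (A, B) is not completely controllable.

1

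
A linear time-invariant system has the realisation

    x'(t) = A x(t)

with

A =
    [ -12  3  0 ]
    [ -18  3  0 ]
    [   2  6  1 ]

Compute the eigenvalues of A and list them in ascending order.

-6, -3, 1

det(sI - A) = s^3 - (tr A)s^2 + (M11 + M22 + M33)s - det A, where Mii is the 2×2 principal minor of A obtained by deleting row i and column i.
tr A = (-12) + 3 + 1 = -8; M11 = 3·1 - 0·6 = 3 - 0 = 3; M22 = (-12)·1 - 0·2 = -12 - 0 = -12; M33 = (-12)·3 - 3·(-18) = -36 - (-54) = 18; sum of minors = 9.
det A = (-12)·(3·1 - 0·6) - 3·((-18)·1 - 0·2) + 0·((-18)·6 - 3·2) = (-12)·3 - 3·(-18) + 0·(-114) = 18.
So p(s) = det(sI - A) = s^3 + 8s^2 + 9s - 18.
Rational-root test: any integer root divides -18. Testing small divisors, s = 1 works: p(1) = 1 + 8 + 9 + (-18) = 0, so (s - 1) is a factor.
Dividing, p(s) = (s - 1)(s^2 + 9s + 18).
Factor s^2 + 9s + 18: two numbers with sum -9 and product 18 are -3 and -6, so s^2 + 9s + 18 = (s + 3)(s + 6).
Hence p(s) = (s - 1) (s + 3) (s + 6), with roots -6, -3, 1.
At least one eigenvalue has non-negative real part, so the system is not asymptotically stable.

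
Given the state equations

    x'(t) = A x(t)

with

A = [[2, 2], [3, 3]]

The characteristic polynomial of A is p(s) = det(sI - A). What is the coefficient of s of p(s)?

For a 2×2 matrix, det(sI - A) = s^2 - (tr A)s + det A.
tr A = 5, det A = 0.
So p(s) = s^2 - 5s.
The coefficient of s is -5.

-5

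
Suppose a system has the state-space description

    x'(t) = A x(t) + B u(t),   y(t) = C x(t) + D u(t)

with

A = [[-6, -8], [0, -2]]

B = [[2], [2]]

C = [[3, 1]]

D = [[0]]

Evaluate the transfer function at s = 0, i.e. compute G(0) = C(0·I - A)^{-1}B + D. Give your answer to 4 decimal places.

-2.0000

G(0) = C(-A)^{-1}B + D = -C A^{-1} B + D.
det A = 12, so A^{-1} = (1/12)·adj(A) = [[-1/6, 2/3], [0, -1/2]]
A^{-1} B = [1, -1]^T
C A^{-1} B = 2
G(0) = D - C A^{-1} B = 0 - (2) = -2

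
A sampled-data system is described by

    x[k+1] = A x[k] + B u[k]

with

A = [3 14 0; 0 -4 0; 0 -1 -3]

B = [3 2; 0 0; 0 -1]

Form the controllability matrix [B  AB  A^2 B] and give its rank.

2

AB = [[9, 6], [0, 0], [0, 3]]
A^2B = [[27, 18], [0, 0], [0, -9]]
Controllability matrix C = [B  AB  A^2B] = [[3, 2, 9, 6, 27, 18], [0, 0, 0, 0, 0, 0], [0, -1, 0, 3, 0, -9]]
Row 2 of C is identically zero, so rank(C) ≤ 2.
The 2×2 minor from rows 1, 3, columns 1, 2 is 3·(-1) - 2·0 = -3 - 0 = -3 ≠ 0, so rank(C) = 2.
rank(C) = 2 < n = 3, so the pair (A, B) is not completely controllable.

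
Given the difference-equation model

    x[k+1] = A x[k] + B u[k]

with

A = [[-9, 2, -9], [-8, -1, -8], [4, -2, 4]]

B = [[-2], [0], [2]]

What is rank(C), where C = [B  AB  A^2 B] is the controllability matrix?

1

AB = [[0], [0], [0]]
A^2B = [[0], [0], [0]]
Controllability matrix C = [B  AB  A^2B] = [[-2, 0, 0], [0, 0, 0], [2, 0, 0]]
Every column of C is a scalar multiple of column 1 = [-2, 0, 2] (multipliers 1, 0, 0), so the columns span a one-dimensional space.
C ≠ 0, hence rank(C) = 1.
rank(C) = 1 < n = 3, so the pair (A, B) is not completely controllable.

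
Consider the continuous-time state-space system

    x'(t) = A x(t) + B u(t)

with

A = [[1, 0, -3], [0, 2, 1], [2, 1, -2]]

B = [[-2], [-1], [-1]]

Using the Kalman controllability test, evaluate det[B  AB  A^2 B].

AB = [[1], [-3], [-3]]
A^2B = [[10], [-9], [5]]
Controllability matrix C = [B  AB  A^2B] = [[-2, 1, 10], [-1, -3, -9], [-1, -3, 5]]
Expanding along the first row, det(C) = (-2)·((-3)·5 - (-9)·(-3)) - 1·((-1)·5 - (-9)·(-1)) + 10·((-1)·(-3) - (-3)·(-1)) = (-2)·(-42) - 1·(-14) + 10·0 = 98
Since det(C) ≠ 0, rank(C) = 3 and the system is completely controllable.

98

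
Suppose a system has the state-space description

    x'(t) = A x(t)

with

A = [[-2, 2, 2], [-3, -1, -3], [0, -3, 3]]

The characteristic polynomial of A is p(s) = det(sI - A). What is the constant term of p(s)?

Expand det(sI - A) for the 3×3 matrix.
p(s) = s^3 - 10s - 60.
(Check: constant term = det(-A) = (-1)^3 det A = -60; coefficient of s^2 = -tr A = 0.)
The constant term is -60.

-60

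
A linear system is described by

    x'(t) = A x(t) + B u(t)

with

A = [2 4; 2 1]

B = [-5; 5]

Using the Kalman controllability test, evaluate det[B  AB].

AB = [[10], [-5]]
Controllability matrix C = [B  AB] = [[-5, 10], [5, -5]]
det(C) = (-5)·(-5) - 10·5 = 25 - 50 = -25
Since det(C) ≠ 0, rank(C) = 2 and the system is completely controllable.

-25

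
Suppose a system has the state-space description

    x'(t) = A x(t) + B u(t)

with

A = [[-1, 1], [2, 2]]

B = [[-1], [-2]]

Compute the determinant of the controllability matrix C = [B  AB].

4

AB = [[-1], [-6]]
Controllability matrix C = [B  AB] = [[-1, -1], [-2, -6]]
det(C) = (-1)·(-6) - (-1)·(-2) = 6 - 2 = 4
Since det(C) ≠ 0, rank(C) = 2 and the system is completely controllable.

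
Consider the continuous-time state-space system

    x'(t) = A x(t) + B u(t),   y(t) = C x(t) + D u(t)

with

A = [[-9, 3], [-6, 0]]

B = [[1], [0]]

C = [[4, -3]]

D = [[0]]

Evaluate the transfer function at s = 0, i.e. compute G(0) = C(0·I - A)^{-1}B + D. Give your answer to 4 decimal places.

G(0) = C(-A)^{-1}B + D = -C A^{-1} B + D.
det A = 18, so A^{-1} = (1/18)·adj(A) = [[0, -1/6], [1/3, -1/2]]
A^{-1} B = [0, 1/3]^T
C A^{-1} B = -1
G(0) = D - C A^{-1} B = 0 - (-1) = 1

1.0000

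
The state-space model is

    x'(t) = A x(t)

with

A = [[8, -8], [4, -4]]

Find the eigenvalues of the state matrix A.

0, 4

det(sI - A) = s^2 - (tr A)s + det A, with tr A = 8 + (-4) = 4 and det A = 8·(-4) - (-8)·4 = -32 - (-32) = 0.
So p(s) = det(sI - A) = s^2 - 4s.
Factor s^2 - 4s: two numbers with sum 4 and product 0 are 4 and 0, so s^2 - 4s = s(s - 4).
Hence p(s) = s (s - 4), with roots 0, 4.
At least one eigenvalue has non-negative real part, so the system is not asymptotically stable.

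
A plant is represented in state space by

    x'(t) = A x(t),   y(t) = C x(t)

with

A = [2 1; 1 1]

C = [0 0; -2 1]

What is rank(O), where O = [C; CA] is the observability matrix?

CA = [[0, 0], [-3, -1]]
Observability matrix O = [C; CA] = [[0, 0], [-2, 1], [0, 0], [-3, -1]]
Take the 2×2 submatrix of O formed by rows 2, 4: [[-2, 1], [-3, -1]]. Its determinant is (-2)·(-1) - 1·(-3) = 2 - (-3) = 5 ≠ 0.
So rank(O) ≥ 2; since O has 2 columns, rank(O) = 2.
rank(O) = 2 = n, so the pair (A, C) is completely observable.

2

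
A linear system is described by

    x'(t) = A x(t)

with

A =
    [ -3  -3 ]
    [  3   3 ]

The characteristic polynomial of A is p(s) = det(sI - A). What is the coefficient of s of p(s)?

0

For a 2×2 matrix, det(sI - A) = s^2 - (tr A)s + det A.
tr A = 0, det A = 0.
So p(s) = s^2.
The coefficient of s is 0.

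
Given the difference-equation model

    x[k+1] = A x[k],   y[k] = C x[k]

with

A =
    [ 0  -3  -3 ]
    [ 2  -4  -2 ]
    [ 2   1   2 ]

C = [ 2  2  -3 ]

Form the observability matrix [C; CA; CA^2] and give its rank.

CA = [[-2, -17, -16]]
CA^2 = [[-66, 58, 8]]
Observability matrix O = [C; CA; CA^2] = [[2, 2, -3], [-2, -17, -16], [-66, 58, 8]]
det(O) = 2·((-17)·8 - (-16)·58) - 2·((-2)·8 - (-16)·(-66)) + (-3)·((-2)·58 - (-17)·(-66)) = 2·792 - 2·(-1072) + (-3)·(-1238) = 7442 ≠ 0, so rank(O) = 3.
rank(O) = 3 = n, so the pair (A, C) is completely observable.

3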